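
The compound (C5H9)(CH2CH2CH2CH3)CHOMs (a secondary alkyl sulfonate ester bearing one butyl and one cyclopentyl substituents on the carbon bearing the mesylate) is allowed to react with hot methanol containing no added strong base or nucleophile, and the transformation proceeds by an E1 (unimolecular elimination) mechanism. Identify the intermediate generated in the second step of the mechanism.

Step 1: Unassisted departure of MsO⁻ (taking the C–O bonding pair) generates a secondary carbocation.
Step 2: A 1,2-hydride shift from the adjacent cyclopentyl carbon moves the positive charge from the secondary centre to an adjacent carbon, generating a more stable tertiary carbocation.
After step 2 the species present is a tertiary carbocation.

tertiary carbocation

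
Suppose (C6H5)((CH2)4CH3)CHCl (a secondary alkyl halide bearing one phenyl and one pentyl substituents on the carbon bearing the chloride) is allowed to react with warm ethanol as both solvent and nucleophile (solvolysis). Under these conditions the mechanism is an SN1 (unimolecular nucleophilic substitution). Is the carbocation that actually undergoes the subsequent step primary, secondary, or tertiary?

secondary

Step 1: Unassisted departure of Cl⁻ (taking the C–Cl bonding pair) generates a secondary carbocation.
No single 1,2-shift to an adjacent carbon would give a more-substituted cation, so no rearrangement occurs.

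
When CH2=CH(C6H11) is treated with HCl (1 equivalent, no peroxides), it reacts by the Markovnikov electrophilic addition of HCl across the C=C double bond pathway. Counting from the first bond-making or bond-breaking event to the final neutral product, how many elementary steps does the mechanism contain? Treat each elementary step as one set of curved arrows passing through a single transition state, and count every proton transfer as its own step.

3

Step 1: The π electrons of the C=C bond attack a proton of HCl; Markovnikov addition places the new C–H on the less-substituted alkene carbon, so the positive charge ends up on the more-substituted carbon — a secondary carbocation. The H–Cl bond breaks heterolytically, releasing Cl⁻.
Step 2: Carbocation rearrangement: a 1,2-hydride shift from the adjacent cyclohexyl carbon converts the initially-formed secondary cation into the more stable tertiary cation.
Step 3: The Cl⁻ anion donates a lone pair to the carbocation, forming the new C–Cl σ-bond and giving the neutral alkyl halide.
Total: 3 elementary steps.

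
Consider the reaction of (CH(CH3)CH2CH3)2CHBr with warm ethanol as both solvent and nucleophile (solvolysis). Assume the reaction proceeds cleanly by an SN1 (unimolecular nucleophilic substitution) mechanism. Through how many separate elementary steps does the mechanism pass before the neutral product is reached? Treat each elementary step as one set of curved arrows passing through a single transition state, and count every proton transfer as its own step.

4

Step 1: Rate-determining heterolysis of the C–Br bond gives Br⁻ and a secondary carbocation.
Step 2: A hydride (H with its bonding pair) migrates from the adjacent sec-butyl carbon to the cationic centre — a 1,2-hydride shift — upgrading the secondary cation to a tertiary one.
Step 3: Nucleophilic capture: the oxygen of CH3CH2OH bonds to the cationic carbon, producing an oxonium-ion intermediate.
Step 4: Proton transfer from the O–H of the oxonium ion to a solvent molecule delivers the neutral ether.
Total: 4 elementary steps.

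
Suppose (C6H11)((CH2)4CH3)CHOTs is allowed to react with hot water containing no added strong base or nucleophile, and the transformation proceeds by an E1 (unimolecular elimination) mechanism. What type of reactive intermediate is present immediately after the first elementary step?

secondary carbocation

Step 1: Rate-determining heterolysis of the C–O bond gives TsO⁻ and a secondary carbocation.
After step 1 the species present is a secondary carbocation.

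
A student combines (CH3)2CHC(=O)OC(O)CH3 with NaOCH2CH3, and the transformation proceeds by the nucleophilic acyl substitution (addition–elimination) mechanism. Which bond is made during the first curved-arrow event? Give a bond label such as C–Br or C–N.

C–O

Step 1: CH3CH2O⁻ adds to the carbonyl carbon; the C=O π electrons shift onto oxygen and a tetrahedral alkoxide intermediate forms.
The bond formed in this step is the C–O bond.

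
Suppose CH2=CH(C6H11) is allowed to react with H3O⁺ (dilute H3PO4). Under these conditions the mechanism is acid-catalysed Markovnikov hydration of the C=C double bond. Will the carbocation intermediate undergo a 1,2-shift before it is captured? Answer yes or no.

yes

The first-formed carbocation is secondary.
The adjacent cyclohexyl carbon already bears 2 other carbon substituents and has a hydrogen to migrate; after a 1,2-hydride shift from that carbon the positive charge sits on a tertiary centre.
Tertiary is more stable than secondary, so the shift occurs.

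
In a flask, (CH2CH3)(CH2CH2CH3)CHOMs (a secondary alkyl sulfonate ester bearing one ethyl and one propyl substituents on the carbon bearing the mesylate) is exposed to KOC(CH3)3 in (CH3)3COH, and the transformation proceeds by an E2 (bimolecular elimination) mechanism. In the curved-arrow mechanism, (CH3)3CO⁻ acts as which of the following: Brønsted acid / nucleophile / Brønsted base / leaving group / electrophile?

Step 1: Concerted anti-periplanar elimination: (CH3)3CO⁻ abstracts a β-H while MsO⁻ leaves, and the C–H electrons become the new C=C π bond — all in a single transition state.
(CH3)3CO⁻ accepts a proton in a proton-transfer step — a Brønsted base.

Brønsted base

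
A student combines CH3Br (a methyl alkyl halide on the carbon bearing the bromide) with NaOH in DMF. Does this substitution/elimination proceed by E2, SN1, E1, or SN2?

Conditions: a methyl substrate with a strong nucleophile in the polar aprotic solvent DMF.
These conditions are the textbook signature of the SN2 pathway.
An unhindered substrate with a strong nucleophile in a polar aprotic solvent favours one-step backside displacement.

SN2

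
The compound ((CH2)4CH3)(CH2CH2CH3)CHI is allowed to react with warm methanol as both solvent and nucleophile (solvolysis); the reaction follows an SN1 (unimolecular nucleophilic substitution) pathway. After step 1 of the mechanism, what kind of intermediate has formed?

Step 1: Ionisation: the C–I σ-bond cleaves heterolytically; both bonding electrons depart with I⁻, leaving a secondary carbocation at the α-carbon.
After step 1 the species present is a secondary carbocation.

secondary carbocation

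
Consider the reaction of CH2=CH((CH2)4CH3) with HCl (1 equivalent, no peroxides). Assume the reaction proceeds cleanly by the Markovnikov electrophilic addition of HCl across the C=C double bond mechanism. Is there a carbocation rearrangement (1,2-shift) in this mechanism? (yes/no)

The first-formed carbocation is secondary.
No single 1,2-shift to an adjacent carbon would produce a more-substituted cation than the one already present, so no rearrangement occurs.

no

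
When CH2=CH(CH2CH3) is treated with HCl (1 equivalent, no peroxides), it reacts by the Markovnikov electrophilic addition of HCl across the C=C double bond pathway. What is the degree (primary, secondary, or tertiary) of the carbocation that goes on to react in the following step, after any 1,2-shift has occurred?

Step 1: The π electrons of the C=C bond attack a proton of HCl; Markovnikov addition places the new C–H on the less-substituted alkene carbon, so the positive charge ends up on the more-substituted carbon — a secondary carbocation. The H–Cl bond breaks heterolytically, releasing Cl⁻.
No single 1,2-shift to an adjacent carbon would give a more-substituted cation, so no rearrangement occurs.

secondary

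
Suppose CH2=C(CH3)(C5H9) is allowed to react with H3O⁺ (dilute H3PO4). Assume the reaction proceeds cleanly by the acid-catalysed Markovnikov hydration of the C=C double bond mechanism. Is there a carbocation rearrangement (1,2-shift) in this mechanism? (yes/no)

The first-formed carbocation is tertiary.
No single 1,2-shift to an adjacent carbon would produce a more-substituted cation than the one already present, so no rearrangement occurs.

no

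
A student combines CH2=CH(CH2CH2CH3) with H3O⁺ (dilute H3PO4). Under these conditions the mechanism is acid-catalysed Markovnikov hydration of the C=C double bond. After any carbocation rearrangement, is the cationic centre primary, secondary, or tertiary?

Step 1: The π electrons of the C=C bond attack a proton of H3O⁺; Markovnikov addition places the new C–H on the less-substituted alkene carbon, so the positive charge ends up on the more-substituted carbon — a secondary carbocation. H2O is released.
No single 1,2-shift to an adjacent carbon would give a more-substituted cation, so no rearrangement occurs.

secondary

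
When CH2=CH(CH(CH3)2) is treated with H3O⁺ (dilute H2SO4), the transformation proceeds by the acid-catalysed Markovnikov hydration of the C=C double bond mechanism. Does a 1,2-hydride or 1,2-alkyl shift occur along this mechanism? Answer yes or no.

yes

The first-formed carbocation is secondary.
The adjacent isopropyl carbon already bears 2 other carbon substituents and has a hydrogen to migrate; after a 1,2-hydride shift from that carbon the positive charge sits on a tertiary centre.
Tertiary is more stable than secondary, so the shift occurs.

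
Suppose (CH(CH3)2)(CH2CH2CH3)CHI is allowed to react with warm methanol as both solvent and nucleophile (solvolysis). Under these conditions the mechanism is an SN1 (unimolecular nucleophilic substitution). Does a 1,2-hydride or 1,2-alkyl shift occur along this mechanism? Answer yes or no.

The first-formed carbocation is secondary.
The adjacent isopropyl carbon already bears 2 other carbon substituents and has a hydrogen to migrate; after a 1,2-hydride shift from that carbon the positive charge sits on a tertiary centre.
Tertiary is more stable than secondary, so the shift occurs.

yes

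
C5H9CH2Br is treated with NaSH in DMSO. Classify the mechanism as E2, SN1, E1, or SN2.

Conditions: a primary substrate with a strong nucleophile in the polar aprotic solvent DMSO.
These conditions are the textbook signature of the SN2 pathway.
An unhindered substrate with a strong nucleophile in a polar aprotic solvent favours one-step backside displacement.

SN2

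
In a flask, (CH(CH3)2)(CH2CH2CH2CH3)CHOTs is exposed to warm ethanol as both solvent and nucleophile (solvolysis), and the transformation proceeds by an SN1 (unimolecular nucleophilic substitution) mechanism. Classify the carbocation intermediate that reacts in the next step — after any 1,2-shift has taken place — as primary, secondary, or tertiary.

tertiary

Step 1: Unassisted departure of TsO⁻ (taking the C–O bonding pair) generates a secondary carbocation.
Step 2: A hydride (H with its bonding pair) migrates from the adjacent isopropyl carbon to the cationic centre — a 1,2-hydride shift — upgrading the secondary cation to a tertiary one.
The cation rearranges from secondary to tertiary via a 1,2-hydride shift from the adjacent isopropyl carbon; the tertiary cation is what reacts next.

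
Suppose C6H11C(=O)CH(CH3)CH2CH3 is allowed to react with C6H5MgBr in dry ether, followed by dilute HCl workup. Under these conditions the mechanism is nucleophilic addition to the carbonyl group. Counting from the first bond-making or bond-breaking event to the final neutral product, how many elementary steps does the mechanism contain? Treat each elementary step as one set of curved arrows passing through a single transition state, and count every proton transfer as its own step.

2

Step 1: A lone pair / filled orbital on the carbanion-like carbon of C6H5MgBr attacks the electrophilic carbonyl carbon; the π(C=O) electrons shift onto oxygen, producing a tetrahedral alkoxide intermediate.
Step 2: Protonation of the alkoxide by dilute HCl workup furnishes an alcohol.
Total: 2 elementary steps.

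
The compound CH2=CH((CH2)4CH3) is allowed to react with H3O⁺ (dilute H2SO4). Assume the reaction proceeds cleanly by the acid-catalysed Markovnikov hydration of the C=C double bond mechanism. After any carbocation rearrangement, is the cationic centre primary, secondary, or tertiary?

Step 1: Electrophilic addition begins with the π(C=C) electrons forming a bond to the proton of H3O⁺. Following Markovnikov's rule, the resulting cation is secondary. H2O is released.
No single 1,2-shift to an adjacent carbon would give a more-substituted cation, so no rearrangement occurs.

secondary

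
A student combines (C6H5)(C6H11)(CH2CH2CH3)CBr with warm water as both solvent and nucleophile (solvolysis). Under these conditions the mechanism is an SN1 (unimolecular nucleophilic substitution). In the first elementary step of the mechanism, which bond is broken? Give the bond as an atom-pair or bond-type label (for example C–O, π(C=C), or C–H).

Step 1: Ionisation: the C–Br σ-bond cleaves heterolytically; both bonding electrons depart with Br⁻, leaving a tertiary carbocation at the α-carbon.
The bond broken in this step is the C–Br bond.

C–Br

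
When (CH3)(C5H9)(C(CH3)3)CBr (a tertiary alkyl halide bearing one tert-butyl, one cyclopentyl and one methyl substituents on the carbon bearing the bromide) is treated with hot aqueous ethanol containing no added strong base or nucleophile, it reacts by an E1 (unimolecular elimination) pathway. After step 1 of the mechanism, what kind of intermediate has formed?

Step 1: Unassisted departure of Br⁻ (taking the C–Br bonding pair) generates a tertiary carbocation.
After step 1 the species present is a tertiary carbocation.

tertiary carbocation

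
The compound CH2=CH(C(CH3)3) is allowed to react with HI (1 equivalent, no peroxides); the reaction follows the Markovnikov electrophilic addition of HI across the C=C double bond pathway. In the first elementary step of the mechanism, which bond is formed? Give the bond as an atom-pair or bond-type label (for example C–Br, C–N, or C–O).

C–H

Step 1: The π electrons of the C=C bond attack a proton of HI; Markovnikov addition places the new C–H on the less-substituted alkene carbon, so the positive charge ends up on the more-substituted carbon — a secondary carbocation. The H–I bond breaks heterolytically, releasing I⁻.
The bond formed in this step is the C–H bond.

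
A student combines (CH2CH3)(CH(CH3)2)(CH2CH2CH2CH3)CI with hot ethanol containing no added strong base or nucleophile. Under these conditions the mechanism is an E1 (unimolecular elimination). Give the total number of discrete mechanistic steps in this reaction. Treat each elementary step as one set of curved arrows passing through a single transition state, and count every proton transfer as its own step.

Step 1: Rate-determining heterolysis of the C–I bond gives I⁻ and a tertiary carbocation.
(No 1,2-shift: no single shift to an adjacent carbon would give a more stable cation.)
Step 2: A weak base (an ethanol molecule from the solvent) removes a proton from a carbon adjacent to the cationic centre; the electrons of that C–H bond become the new π(C=C) bond, giving the alkene.
Total: 2 elementary steps.

2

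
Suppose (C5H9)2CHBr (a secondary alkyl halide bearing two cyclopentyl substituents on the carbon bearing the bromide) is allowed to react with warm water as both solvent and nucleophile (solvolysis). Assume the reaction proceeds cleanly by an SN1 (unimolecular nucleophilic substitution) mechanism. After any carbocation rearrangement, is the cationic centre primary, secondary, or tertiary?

Step 1: Ionisation: the C–Br σ-bond cleaves heterolytically; both bonding electrons depart with Br⁻, leaving a secondary carbocation at the α-carbon.
Step 2: A 1,2-hydride shift from the adjacent cyclopentyl carbon moves the positive charge from the secondary centre to an adjacent carbon, generating a more stable tertiary carbocation.
The cation rearranges from secondary to tertiary via a 1,2-hydride shift from the adjacent cyclopentyl carbon; the tertiary cation is what reacts next.

tertiary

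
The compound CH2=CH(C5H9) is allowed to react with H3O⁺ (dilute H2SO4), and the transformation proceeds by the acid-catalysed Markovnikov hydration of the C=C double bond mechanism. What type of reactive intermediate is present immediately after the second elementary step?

tertiary carbocation

Step 1: The π electrons of the C=C bond attack a proton of H3O⁺; Markovnikov addition places the new C–H on the less-substituted alkene carbon, so the positive charge ends up on the more-substituted carbon — a secondary carbocation. H2O is released.
Step 2: A 1,2-hydride shift from the adjacent cyclopentyl carbon moves the positive charge from the secondary centre to an adjacent carbon, generating a more stable tertiary carbocation.
After step 2 the species present is a tertiary carbocation.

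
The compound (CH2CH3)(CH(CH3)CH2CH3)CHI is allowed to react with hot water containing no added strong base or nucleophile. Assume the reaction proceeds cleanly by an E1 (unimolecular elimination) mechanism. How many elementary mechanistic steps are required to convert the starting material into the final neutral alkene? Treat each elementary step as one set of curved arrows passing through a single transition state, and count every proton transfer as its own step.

Step 1: The C–I bond breaks with both electrons going to the iodide; I⁻ leaves and a secondary carbocation remains.
Step 2: A hydride (H with its bonding pair) migrates from the adjacent sec-butyl carbon to the cationic centre — a 1,2-hydride shift — upgrading the secondary cation to a tertiary one.
Step 3: A weak base (a water molecule from the solvent) removes a proton from a carbon adjacent to the cationic centre; the electrons of that C–H bond become the new π(C=C) bond, giving the alkene.
Total: 3 elementary steps.

3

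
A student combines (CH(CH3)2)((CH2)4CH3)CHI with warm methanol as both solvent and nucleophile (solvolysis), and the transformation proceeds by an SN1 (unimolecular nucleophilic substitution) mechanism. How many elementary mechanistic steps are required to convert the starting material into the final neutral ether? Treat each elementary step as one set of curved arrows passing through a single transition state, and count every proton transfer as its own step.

Step 1: Rate-determining heterolysis of the C–I bond gives I⁻ and a secondary carbocation.
Step 2: Carbocation rearrangement: a 1,2-hydride shift from the adjacent isopropyl carbon converts the initially-formed secondary cation into the more stable tertiary cation.
Step 3: Nucleophilic capture: the oxygen of CH3OH bonds to the cationic carbon, producing an oxonium-ion intermediate.
Step 4: Proton transfer from the O–H of the oxonium ion to a solvent molecule delivers the neutral ether.
Total: 4 elementary steps.

4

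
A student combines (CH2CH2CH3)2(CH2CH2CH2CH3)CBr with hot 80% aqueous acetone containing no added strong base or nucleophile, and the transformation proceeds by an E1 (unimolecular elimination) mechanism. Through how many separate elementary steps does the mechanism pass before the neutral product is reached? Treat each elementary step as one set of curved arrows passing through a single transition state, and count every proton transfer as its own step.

Step 1: The C–Br bond breaks with both electrons going to the bromide; Br⁻ leaves and a tertiary carbocation remains.
(No 1,2-shift: no single shift to an adjacent carbon would give a more stable cation.)
Step 2: Loss of a β-proton to a water molecule of the solvent: the C–H bonding pair collapses toward the cationic carbon to form the C=C π bond, yielding the alkene.
Total: 2 elementary steps.

2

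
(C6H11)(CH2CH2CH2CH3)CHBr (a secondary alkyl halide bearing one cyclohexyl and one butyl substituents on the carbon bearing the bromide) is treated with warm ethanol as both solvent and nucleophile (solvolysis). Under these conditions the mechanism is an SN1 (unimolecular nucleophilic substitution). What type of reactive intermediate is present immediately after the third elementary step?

Step 1: The C–Br bond breaks with both electrons going to the bromide; Br⁻ leaves and a secondary carbocation remains.
Step 2: Carbocation rearrangement: a 1,2-hydride shift from the adjacent cyclohexyl carbon converts the initially-formed secondary cation into the more stable tertiary cation.
Step 3: CH3CH2OH donates an oxygen lone pair into the empty p orbital of the cation, giving a protonated ether (an oxonium ion).
After step 3 the species present is an oxonium ion.

oxonium ion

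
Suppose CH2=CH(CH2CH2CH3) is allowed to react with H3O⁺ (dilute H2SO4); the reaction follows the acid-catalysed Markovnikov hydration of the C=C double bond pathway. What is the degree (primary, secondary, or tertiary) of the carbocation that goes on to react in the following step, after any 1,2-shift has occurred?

secondary

Step 1: Electrophilic addition begins with the π(C=C) electrons forming a bond to the proton of H3O⁺. Following Markovnikov's rule, the resulting cation is secondary. H2O is released.
No single 1,2-shift to an adjacent carbon would give a more-substituted cation, so no rearrangement occurs.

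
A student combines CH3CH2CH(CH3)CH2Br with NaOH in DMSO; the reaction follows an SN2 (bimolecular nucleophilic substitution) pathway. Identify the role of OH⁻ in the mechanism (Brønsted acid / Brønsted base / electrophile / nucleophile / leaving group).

nucleophile

Step 1: OH⁻ attacks the back face of the α-carbon while Br⁻ departs with the C–Br bonding pair — a single concerted displacement through a pentacoordinate transition state.
OH⁻ donates an electron pair to form a new σ-bond to carbon — it is the nucleophile.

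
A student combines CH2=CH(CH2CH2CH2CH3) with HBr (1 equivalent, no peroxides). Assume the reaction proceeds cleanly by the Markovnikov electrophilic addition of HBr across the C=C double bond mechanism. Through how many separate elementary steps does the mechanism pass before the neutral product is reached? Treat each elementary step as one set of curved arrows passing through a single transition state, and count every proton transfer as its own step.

Step 1: The π electrons of the C=C bond attack a proton of HBr; Markovnikov addition places the new C–H on the less-substituted alkene carbon, so the positive charge ends up on the more-substituted carbon — a secondary carbocation. The H–Br bond breaks heterolytically, releasing Br⁻.
(No 1,2-shift: no single shift to an adjacent carbon would give a more stable cation.)
Step 2: Br⁻ captures the cation: a lone pair on Br⁻ fills the empty p orbital, producing the alkyl halide product.
Total: 2 elementary steps.

2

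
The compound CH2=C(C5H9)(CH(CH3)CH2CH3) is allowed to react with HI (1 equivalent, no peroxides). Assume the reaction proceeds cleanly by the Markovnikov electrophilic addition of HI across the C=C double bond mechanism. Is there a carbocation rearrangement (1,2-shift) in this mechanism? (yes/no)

no

The first-formed carbocation is tertiary.
No single 1,2-shift to an adjacent carbon would produce a more-substituted cation than the one already present, so no rearrangement occurs.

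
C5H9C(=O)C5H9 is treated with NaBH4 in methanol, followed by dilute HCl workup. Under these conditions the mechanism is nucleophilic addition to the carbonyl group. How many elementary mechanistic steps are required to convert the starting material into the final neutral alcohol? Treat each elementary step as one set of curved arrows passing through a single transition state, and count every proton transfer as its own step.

2

Step 1: H⁻ (delivered from BH4⁻) attacks the sp² carbonyl carbon; the C=O π bond breaks and the electrons end up as a lone pair on the alkoxide oxygen of the tetrahedral intermediate.
Step 2: Protonation of the alkoxide by dilute HCl workup furnishes an alcohol.
Total: 2 elementary steps.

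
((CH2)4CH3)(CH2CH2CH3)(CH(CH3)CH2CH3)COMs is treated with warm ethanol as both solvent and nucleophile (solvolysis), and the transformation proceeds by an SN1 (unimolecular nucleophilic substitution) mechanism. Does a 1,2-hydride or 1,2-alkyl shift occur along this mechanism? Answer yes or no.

The first-formed carbocation is tertiary.
No single 1,2-shift to an adjacent carbon would produce a more-substituted cation than the one already present, so no rearrangement occurs.

no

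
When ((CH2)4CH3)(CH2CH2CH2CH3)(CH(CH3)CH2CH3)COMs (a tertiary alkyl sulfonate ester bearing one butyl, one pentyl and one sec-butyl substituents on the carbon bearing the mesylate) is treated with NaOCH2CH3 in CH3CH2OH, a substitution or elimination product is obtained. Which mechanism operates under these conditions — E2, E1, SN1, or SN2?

Conditions: a strong base with a tertiary substrate bearing a β-hydrogen.
These conditions are the textbook signature of the E2 pathway.
A strong (often hindered) base removes a β-H in concert with loss of the leaving group — bimolecular elimination.

E2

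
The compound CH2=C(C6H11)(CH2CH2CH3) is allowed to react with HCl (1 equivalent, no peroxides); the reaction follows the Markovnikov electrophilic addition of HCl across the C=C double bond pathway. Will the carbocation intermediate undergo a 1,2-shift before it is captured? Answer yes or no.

The first-formed carbocation is tertiary.
No single 1,2-shift to an adjacent carbon would produce a more-substituted cation than the one already present, so no rearrangement occurs.

no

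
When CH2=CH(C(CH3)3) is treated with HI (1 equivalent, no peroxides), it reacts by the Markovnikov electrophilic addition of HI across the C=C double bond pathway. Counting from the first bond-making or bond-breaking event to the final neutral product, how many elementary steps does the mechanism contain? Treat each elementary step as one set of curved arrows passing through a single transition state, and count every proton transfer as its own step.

3

Step 1: Electrophilic addition begins with the π(C=C) electrons forming a bond to the proton of HI. Following Markovnikov's rule, the resulting cation is secondary. The H–I bond breaks heterolytically, releasing I⁻.
Step 2: A methyl group with its bonding pair migrates from the adjacent tert-butyl carbon to the cationic centre — a 1,2-methyl shift — upgrading the secondary cation to a tertiary one.
Step 3: Nucleophilic attack by I⁻ on the carbocation completes the addition, giving R–I.
Total: 3 elementary steps.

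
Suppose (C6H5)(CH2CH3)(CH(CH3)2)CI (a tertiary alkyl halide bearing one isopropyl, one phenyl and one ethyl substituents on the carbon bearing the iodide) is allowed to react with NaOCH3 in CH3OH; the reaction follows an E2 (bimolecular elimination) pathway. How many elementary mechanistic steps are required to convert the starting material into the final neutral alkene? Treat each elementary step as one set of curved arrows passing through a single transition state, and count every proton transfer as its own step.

1

Step 1: The strong base CH3O⁻ removes a β-hydrogen; in the same concerted event the electrons of the breaking C–H bond form the new π(C=C) bond and the C–I σ-bond breaks, expelling I⁻. Anti-periplanar geometry; one transition state.
Total: 1 elementary step.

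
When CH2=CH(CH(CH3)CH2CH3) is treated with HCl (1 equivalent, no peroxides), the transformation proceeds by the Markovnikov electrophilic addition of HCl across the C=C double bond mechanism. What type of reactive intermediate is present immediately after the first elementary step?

Step 1: Protonation of the alkene by HCl: the π bond acts as the nucleophile and picks up H⁺, giving the more stable (Markovnikov) secondary carbocation. The H–Cl bond breaks heterolytically, releasing Cl⁻.
After step 1 the species present is a secondary carbocation.

secondary carbocation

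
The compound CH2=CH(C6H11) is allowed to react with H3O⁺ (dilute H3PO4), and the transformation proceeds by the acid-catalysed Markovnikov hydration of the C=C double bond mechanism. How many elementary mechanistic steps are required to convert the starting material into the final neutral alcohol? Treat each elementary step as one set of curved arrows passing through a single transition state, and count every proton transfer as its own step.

4

Step 1: Protonation of the alkene by H3O⁺: the π bond acts as the nucleophile and picks up H⁺, giving the more stable (Markovnikov) secondary carbocation. H2O is released.
Step 2: Carbocation rearrangement: a 1,2-hydride shift from the adjacent cyclohexyl carbon converts the initially-formed secondary cation into the more stable tertiary cation.
Step 3: A lone pair on the oxygen of H2O attacks the carbocation, forming a C–O bond and an oxonium ion (a protonated alcohol).
Step 4: Proton transfer from the O–H of the oxonium ion to H2O completes the catalytic cycle and yields the alcohol.
Total: 4 elementary steps.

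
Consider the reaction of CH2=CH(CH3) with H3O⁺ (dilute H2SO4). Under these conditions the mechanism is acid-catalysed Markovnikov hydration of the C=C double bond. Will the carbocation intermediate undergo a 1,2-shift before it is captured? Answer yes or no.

no

The first-formed carbocation is secondary.
No single 1,2-shift to an adjacent carbon would produce a more-substituted cation than the one already present, so no rearrangement occurs.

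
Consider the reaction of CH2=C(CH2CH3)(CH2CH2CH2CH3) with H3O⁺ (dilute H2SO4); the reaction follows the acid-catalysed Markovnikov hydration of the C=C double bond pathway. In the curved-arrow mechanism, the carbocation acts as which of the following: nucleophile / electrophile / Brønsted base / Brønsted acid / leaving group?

electrophile

Step 2: Water acts as the nucleophile: an oxygen lone pair bonds to the cationic carbon, giving an oxonium-ion intermediate.
The carbocation accepts an electron pair into an empty or π* orbital — it is the electrophile.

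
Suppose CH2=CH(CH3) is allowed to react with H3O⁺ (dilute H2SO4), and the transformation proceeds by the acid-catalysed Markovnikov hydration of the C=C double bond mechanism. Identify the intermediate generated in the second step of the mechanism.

Step 1: Protonation of the alkene by H3O⁺: the π bond acts as the nucleophile and picks up H⁺, giving the more stable (Markovnikov) secondary carbocation. H2O is released.
Step 2: Nucleophilic capture of the cation by H2O produces the protonated alcohol (an oxonium ion).
After step 2 the species present is an oxonium ion.

oxonium ion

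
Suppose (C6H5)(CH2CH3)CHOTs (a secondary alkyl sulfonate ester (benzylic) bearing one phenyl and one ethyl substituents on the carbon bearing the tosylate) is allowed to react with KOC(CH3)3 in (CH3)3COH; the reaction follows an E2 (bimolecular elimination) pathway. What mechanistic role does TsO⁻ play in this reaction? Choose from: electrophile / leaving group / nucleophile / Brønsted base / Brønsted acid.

Step 1: Concerted anti-periplanar elimination: (CH3)3CO⁻ abstracts a β-H while TsO⁻ leaves, and the C–H electrons become the new C=C π bond — all in a single transition state.
TsO⁻ departs with both electrons of the breaking σ-bond — that is the definition of a leaving group.

leaving group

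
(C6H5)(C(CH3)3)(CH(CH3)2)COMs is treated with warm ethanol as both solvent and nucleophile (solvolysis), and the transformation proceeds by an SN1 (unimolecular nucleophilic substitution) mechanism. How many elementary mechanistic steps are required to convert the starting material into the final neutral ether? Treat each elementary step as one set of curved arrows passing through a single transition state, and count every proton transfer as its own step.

Step 1: Unassisted departure of MsO⁻ (taking the C–O bonding pair) generates a tertiary carbocation.
(No 1,2-shift: no single shift to an adjacent carbon would give a more stable cation.)
Step 2: CH3CH2OH donates an oxygen lone pair into the empty p orbital of the cation, giving a protonated ether (an oxonium ion).
Step 3: Proton transfer from the O–H of the oxonium ion to a solvent molecule delivers the neutral ether.
Total: 3 elementary steps.

3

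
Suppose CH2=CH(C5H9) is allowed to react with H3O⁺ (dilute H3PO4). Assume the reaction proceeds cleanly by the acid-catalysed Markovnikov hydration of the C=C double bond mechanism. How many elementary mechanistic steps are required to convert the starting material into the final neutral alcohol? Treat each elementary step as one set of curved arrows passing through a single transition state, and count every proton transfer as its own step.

4

Step 1: The π electrons of the C=C bond attack a proton of H3O⁺; Markovnikov addition places the new C–H on the less-substituted alkene carbon, so the positive charge ends up on the more-substituted carbon — a secondary carbocation. H2O is released.
Step 2: Carbocation rearrangement: a 1,2-hydride shift from the adjacent cyclopentyl carbon converts the initially-formed secondary cation into the more stable tertiary cation.
Step 3: Water acts as the nucleophile: an oxygen lone pair bonds to the cationic carbon, giving an oxonium-ion intermediate.
Step 4: Proton transfer from the O–H of the oxonium ion to H2O completes the catalytic cycle and yields the alcohol.
Total: 4 elementary steps.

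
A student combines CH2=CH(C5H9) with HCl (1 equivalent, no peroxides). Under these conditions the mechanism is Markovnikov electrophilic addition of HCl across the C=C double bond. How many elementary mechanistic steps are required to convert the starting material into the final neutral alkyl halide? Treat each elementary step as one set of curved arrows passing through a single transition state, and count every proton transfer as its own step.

Step 1: Protonation of the alkene by HCl: the π bond acts as the nucleophile and picks up H⁺, giving the more stable (Markovnikov) secondary carbocation. The H–Cl bond breaks heterolytically, releasing Cl⁻.
Step 2: A 1,2-hydride shift from the adjacent cyclopentyl carbon moves the positive charge from the secondary centre to an adjacent carbon, generating a more stable tertiary carbocation.
Step 3: The Cl⁻ anion donates a lone pair to the carbocation, forming the new C–Cl σ-bond and giving the neutral alkyl halide.
Total: 3 elementary steps.

3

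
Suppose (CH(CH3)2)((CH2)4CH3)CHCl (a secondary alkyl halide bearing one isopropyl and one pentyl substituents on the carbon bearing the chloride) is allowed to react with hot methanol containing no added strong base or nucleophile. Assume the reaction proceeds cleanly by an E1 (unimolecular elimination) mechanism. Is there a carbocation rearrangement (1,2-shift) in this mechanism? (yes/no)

The first-formed carbocation is secondary.
The adjacent isopropyl carbon already bears 2 other carbon substituents and has a hydrogen to migrate; after a 1,2-hydride shift from that carbon the positive charge sits on a tertiary centre.
Tertiary is more stable than secondary, so the shift occurs.

yes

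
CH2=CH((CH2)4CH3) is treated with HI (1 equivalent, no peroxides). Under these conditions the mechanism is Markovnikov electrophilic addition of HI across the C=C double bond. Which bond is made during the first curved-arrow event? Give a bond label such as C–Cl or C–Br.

Step 1: The π electrons of the C=C bond attack a proton of HI; Markovnikov addition places the new C–H on the less-substituted alkene carbon, so the positive charge ends up on the more-substituted carbon — a secondary carbocation. The H–I bond breaks heterolytically, releasing I⁻.
The bond formed in this step is the C–H bond.

C–H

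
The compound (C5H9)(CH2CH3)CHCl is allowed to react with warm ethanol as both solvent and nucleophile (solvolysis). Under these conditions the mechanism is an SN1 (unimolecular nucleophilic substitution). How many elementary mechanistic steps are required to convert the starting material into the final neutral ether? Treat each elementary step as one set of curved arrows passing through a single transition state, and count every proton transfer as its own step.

4

Step 1: Ionisation: the C–Cl σ-bond cleaves heterolytically; both bonding electrons depart with Cl⁻, leaving a secondary carbocation at the α-carbon.
Step 2: Carbocation rearrangement: a 1,2-hydride shift from the adjacent cyclopentyl carbon converts the initially-formed secondary cation into the more stable tertiary cation.
Step 3: A lone pair on the oxygen of CH3CH2OH attacks the carbocation, forming a new C–O σ-bond and an oxonium ion.
Step 4: Deprotonation of the oxonium oxygen by solvent ethanol yields the neutral ether.
Total: 4 elementary steps.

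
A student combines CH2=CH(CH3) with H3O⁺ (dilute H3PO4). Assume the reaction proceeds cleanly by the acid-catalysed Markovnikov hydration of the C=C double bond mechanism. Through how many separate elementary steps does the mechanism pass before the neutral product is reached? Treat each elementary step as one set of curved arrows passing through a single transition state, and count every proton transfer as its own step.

Step 1: Electrophilic addition begins with the π(C=C) electrons forming a bond to the proton of H3O⁺. Following Markovnikov's rule, the resulting cation is secondary. H2O is released.
(No 1,2-shift: no single shift to an adjacent carbon would give a more stable cation.)
Step 2: Nucleophilic capture of the cation by H2O produces the protonated alcohol (an oxonium ion).
Step 3: H2O removes a proton from the oxonium oxygen, regenerating H3O⁺ and giving the neutral alcohol.
Total: 3 elementary steps.

3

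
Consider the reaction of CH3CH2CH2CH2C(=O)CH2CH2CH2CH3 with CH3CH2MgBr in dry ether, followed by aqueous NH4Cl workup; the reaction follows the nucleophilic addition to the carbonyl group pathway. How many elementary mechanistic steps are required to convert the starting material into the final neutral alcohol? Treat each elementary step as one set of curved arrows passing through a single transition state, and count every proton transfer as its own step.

Step 1: Nucleophilic addition: the carbanion-like carbon of CH3CH2MgBr adds to the carbonyl carbon, pushing the π(C=O) electron pair onto oxygen and giving a tetrahedral alkoxide.
Step 2: The alkoxide picks up a proton during aqueous NH4Cl workup to yield an alcohol.
Total: 2 elementary steps.

2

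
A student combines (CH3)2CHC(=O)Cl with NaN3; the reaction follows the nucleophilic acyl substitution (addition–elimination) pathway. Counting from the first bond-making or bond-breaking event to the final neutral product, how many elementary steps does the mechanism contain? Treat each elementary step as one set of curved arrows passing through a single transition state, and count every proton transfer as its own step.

2

Step 1: A lone pair on the N of N3⁻ attacks the electrophilic acyl carbon; the π(C=O) electrons move onto oxygen, giving a tetrahedral intermediate.
Step 2: An oxygen lone pair re-forms the C=O π bond as the C–Cl σ-bond breaks; Cl⁻ is expelled.
Total: 2 elementary steps.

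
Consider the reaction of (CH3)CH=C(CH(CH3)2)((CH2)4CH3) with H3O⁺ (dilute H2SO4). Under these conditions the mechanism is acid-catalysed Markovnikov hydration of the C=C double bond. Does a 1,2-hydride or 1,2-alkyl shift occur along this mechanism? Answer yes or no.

no

The first-formed carbocation is tertiary.
No single 1,2-shift to an adjacent carbon would produce a more-substituted cation than the one already present, so no rearrangement occurs.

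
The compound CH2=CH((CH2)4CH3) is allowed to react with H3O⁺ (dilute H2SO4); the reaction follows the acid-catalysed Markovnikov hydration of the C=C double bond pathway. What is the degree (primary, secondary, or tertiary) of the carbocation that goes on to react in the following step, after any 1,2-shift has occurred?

secondary

Step 1: Protonation of the alkene by H3O⁺: the π bond acts as the nucleophile and picks up H⁺, giving the more stable (Markovnikov) secondary carbocation. H2O is released.
No single 1,2-shift to an adjacent carbon would give a more-substituted cation, so no rearrangement occurs.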